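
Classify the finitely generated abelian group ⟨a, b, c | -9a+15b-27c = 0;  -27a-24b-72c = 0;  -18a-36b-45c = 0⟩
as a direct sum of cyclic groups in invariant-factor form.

rank_ℚ(R)=3; free=3−3=0
SNF(R) diag = [3, 9, 9] → torsion [3, 9, 9]

Answer: M ≅ ℤ/3 ⊕ ℤ/9 ⊕ ℤ/9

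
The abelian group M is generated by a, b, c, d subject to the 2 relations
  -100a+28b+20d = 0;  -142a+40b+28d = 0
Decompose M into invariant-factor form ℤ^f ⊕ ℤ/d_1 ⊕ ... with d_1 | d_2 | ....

Answer: M ≅ ℤ^2 ⊕ ℤ/2 ⊕ ℤ/4

Derivation:
rank_ℚ(R)=2; free=4−2=2
SNF(R) diag = [2, 4] → torsion [2, 4]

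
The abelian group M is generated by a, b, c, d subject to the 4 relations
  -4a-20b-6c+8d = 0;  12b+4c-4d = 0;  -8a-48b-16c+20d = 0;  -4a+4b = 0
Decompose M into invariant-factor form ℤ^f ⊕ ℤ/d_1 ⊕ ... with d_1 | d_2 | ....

rank_ℚ(R)=4; free=4−4=0
SNF(R) diag = [2, 4, 4, 4] → torsion [2, 4, 4, 4]

Answer: M ≅ ℤ/2 ⊕ ℤ/4 ⊕ ℤ/4 ⊕ ℤ/4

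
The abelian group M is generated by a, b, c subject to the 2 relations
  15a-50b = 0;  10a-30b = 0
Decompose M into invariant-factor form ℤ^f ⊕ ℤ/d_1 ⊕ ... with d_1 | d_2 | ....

Answer: M ≅ ℤ^1 ⊕ ℤ/5 ⊕ ℤ/10

Derivation:
rank_ℚ(R)=2; free=3−2=1
SNF(R) diag = [5, 10] → torsion [5, 10]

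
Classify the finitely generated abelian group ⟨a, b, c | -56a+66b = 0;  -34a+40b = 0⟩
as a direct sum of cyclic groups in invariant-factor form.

rank_ℚ(R)=2; free=3−2=1
SNF(R) diag = [2, 2] → torsion [2, 2]

Answer: M ≅ ℤ^1 ⊕ ℤ/2 ⊕ ℤ/2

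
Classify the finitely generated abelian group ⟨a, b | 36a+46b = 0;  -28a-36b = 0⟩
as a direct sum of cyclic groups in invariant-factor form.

Answer: M ≅ ℤ/2 ⊕ ℤ/4

Derivation:
rank_ℚ(R)=2; free=2−2=0
SNF(R) diag = [2, 4] → torsion [2, 4]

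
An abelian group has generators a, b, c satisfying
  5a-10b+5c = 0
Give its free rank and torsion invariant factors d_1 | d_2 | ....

rank_ℚ(R)=1; free=3−1=2
SNF(R) diag = [5] → torsion [5]

Answer: M ≅ ℤ^2 ⊕ ℤ/5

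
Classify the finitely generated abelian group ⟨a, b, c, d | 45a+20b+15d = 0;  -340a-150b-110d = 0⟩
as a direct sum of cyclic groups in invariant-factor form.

Answer: M ≅ ℤ^2 ⊕ ℤ/5 ⊕ ℤ/10

Derivation:
rank_ℚ(R)=2; free=4−2=2
SNF(R) diag = [5, 10] → torsion [5, 10]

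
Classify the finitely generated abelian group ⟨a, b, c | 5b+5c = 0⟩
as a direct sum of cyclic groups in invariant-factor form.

Answer: M ≅ ℤ^2 ⊕ ℤ/5

Derivation:
rank_ℚ(R)=1; free=3−1=2
SNF(R) diag = [5] → torsion [5]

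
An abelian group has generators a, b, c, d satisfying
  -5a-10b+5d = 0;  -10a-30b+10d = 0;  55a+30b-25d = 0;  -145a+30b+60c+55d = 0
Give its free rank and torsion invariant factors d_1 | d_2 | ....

rank_ℚ(R)=4; free=4−4=0
SNF(R) diag = [5, 10, 30, 60] → torsion [5, 10, 30, 60]

Answer: M ≅ ℤ/5 ⊕ ℤ/10 ⊕ ℤ/30 ⊕ ℤ/60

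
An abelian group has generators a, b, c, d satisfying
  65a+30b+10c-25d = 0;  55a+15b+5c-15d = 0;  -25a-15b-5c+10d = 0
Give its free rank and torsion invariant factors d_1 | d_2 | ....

rank_ℚ(R)=3; free=4−3=1
SNF(R) diag = [5, 5, 15] → torsion [5, 5, 15]

Answer: M ≅ ℤ^1 ⊕ ℤ/5 ⊕ ℤ/5 ⊕ ℤ/15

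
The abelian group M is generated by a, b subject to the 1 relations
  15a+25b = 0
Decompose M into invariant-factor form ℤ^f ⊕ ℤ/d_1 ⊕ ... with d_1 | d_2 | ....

Answer: M ≅ ℤ^1 ⊕ ℤ/5

Derivation:
rank_ℚ(R)=1; free=2−1=1
SNF(R) diag = [5] → torsion [5]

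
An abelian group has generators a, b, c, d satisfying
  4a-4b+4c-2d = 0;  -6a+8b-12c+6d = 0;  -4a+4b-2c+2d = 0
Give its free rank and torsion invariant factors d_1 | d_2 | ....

rank_ℚ(R)=3; free=4−3=1
SNF(R) diag = [2, 2, 2] → torsion [2, 2, 2]

Answer: M ≅ ℤ^1 ⊕ ℤ/2 ⊕ ℤ/2 ⊕ ℤ/2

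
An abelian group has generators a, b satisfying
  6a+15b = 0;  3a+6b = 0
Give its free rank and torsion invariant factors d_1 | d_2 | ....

rank_ℚ(R)=2; free=2−2=0
SNF(R) diag = [3, 3] → torsion [3, 3]

Answer: M ≅ ℤ/3 ⊕ ℤ/3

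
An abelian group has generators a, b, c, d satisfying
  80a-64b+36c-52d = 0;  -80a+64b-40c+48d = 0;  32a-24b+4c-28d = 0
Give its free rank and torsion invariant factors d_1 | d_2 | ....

rank_ℚ(R)=3; free=4−3=1
SNF(R) diag = [4, 8, 8] → torsion [4, 8, 8]

Answer: M ≅ ℤ^1 ⊕ ℤ/4 ⊕ ℤ/8 ⊕ ℤ/8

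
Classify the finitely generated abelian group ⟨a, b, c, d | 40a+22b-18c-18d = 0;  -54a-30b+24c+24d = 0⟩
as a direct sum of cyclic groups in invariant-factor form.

Answer: M ≅ ℤ^2 ⊕ ℤ/2 ⊕ ℤ/6

Derivation:
rank_ℚ(R)=2; free=4−2=2
SNF(R) diag = [2, 6] → torsion [2, 6]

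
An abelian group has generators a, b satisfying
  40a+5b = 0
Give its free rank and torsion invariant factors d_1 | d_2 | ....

Answer: M ≅ ℤ^1 ⊕ ℤ/5

Derivation:
rank_ℚ(R)=1; free=2−1=1
SNF(R) diag = [5] → torsion [5]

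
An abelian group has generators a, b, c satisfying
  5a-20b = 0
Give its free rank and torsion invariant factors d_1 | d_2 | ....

Answer: M ≅ ℤ^2 ⊕ ℤ/5

Derivation:
rank_ℚ(R)=1; free=3−1=2
SNF(R) diag = [5] → torsion [5]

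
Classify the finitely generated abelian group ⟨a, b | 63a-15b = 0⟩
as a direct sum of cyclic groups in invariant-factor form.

rank_ℚ(R)=1; free=2−1=1
SNF(R) diag = [3] → torsion [3]

Answer: M ≅ ℤ^1 ⊕ ℤ/3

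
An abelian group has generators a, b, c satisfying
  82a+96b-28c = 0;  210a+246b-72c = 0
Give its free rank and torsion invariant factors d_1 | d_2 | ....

rank_ℚ(R)=2; free=3−2=1
SNF(R) diag = [2, 6] → torsion [2, 6]

Answer: M ≅ ℤ^1 ⊕ ℤ/2 ⊕ ℤ/6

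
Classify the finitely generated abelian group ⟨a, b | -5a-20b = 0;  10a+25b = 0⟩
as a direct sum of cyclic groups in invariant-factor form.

rank_ℚ(R)=2; free=2−2=0
SNF(R) diag = [5, 15] → torsion [5, 15]

Answer: M ≅ ℤ/5 ⊕ ℤ/15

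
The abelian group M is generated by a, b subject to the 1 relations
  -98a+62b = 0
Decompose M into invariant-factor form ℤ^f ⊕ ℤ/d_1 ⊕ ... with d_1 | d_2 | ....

Answer: M ≅ ℤ^1 ⊕ ℤ/2

Derivation:
rank_ℚ(R)=1; free=2−1=1
SNF(R) diag = [2] → torsion [2]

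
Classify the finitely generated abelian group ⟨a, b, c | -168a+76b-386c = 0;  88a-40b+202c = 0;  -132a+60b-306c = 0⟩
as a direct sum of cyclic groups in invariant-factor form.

Answer: M ≅ ℤ/2 ⊕ ℤ/4 ⊕ ℤ/12

Derivation:
rank_ℚ(R)=3; free=3−3=0
SNF(R) diag = [2, 4, 12] → torsion [2, 4, 12]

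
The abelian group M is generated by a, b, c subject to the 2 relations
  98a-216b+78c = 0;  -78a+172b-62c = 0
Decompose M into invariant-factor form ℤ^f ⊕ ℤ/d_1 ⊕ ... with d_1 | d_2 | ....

rank_ℚ(R)=2; free=3−2=1
SNF(R) diag = [2, 4] → torsion [2, 4]

Answer: M ≅ ℤ^1 ⊕ ℤ/2 ⊕ ℤ/4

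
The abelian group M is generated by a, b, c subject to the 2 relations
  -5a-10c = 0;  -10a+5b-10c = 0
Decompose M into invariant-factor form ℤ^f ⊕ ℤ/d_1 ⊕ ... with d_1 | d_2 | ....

Answer: M ≅ ℤ^1 ⊕ ℤ/5 ⊕ ℤ/5

Derivation:
rank_ℚ(R)=2; free=3−2=1
SNF(R) diag = [5, 5] → torsion [5, 5]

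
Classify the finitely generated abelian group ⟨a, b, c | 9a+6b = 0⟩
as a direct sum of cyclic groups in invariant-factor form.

Answer: M ≅ ℤ^2 ⊕ ℤ/3

Derivation:
rank_ℚ(R)=1; free=3−1=2
SNF(R) diag = [3] → torsion [3]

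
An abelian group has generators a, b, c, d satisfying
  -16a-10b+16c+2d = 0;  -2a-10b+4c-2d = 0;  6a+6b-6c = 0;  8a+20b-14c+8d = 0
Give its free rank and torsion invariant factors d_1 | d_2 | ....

rank_ℚ(R)=4; free=4−4=0
SNF(R) diag = [2, 2, 6, 18] → torsion [2, 2, 6, 18]

Answer: M ≅ ℤ/2 ⊕ ℤ/2 ⊕ ℤ/6 ⊕ ℤ/18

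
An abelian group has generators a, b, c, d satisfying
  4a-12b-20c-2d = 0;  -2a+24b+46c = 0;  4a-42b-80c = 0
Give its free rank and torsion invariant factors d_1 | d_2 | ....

Answer: M ≅ ℤ^1 ⊕ ℤ/2 ⊕ ℤ/2 ⊕ ℤ/6

Derivation:
rank_ℚ(R)=3; free=4−3=1
SNF(R) diag = [2, 2, 6] → torsion [2, 2, 6]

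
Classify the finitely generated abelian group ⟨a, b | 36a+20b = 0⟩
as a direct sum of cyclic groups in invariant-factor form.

rank_ℚ(R)=1; free=2−1=1
SNF(R) diag = [4] → torsion [4]

Answer: M ≅ ℤ^1 ⊕ ℤ/4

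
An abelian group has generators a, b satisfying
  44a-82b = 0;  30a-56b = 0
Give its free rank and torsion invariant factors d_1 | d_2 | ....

Answer: M ≅ ℤ/2 ⊕ ℤ/2

Derivation:
rank_ℚ(R)=2; free=2−2=0
SNF(R) diag = [2, 2] → torsion [2, 2]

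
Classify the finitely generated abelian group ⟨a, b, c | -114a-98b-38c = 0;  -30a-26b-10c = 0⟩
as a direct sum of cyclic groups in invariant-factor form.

rank_ℚ(R)=2; free=3−2=1
SNF(R) diag = [2, 4] → torsion [2, 4]

Answer: M ≅ ℤ^1 ⊕ ℤ/2 ⊕ ℤ/4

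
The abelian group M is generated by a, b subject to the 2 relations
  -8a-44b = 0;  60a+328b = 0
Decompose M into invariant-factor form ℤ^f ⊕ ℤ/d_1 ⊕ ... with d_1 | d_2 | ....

Answer: M ≅ ℤ/4 ⊕ ℤ/4

Derivation:
rank_ℚ(R)=2; free=2−2=0
SNF(R) diag = [4, 4] → torsion [4, 4]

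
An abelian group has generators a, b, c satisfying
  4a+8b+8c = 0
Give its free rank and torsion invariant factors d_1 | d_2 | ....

Answer: M ≅ ℤ^2 ⊕ ℤ/4

Derivation:
rank_ℚ(R)=1; free=3−1=2
SNF(R) diag = [4] → torsion [4]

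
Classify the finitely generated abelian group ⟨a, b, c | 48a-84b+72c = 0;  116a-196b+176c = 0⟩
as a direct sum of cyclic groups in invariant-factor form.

Answer: M ≅ ℤ^1 ⊕ ℤ/4 ⊕ ℤ/12

Derivation:
rank_ℚ(R)=2; free=3−2=1
SNF(R) diag = [4, 12] → torsion [4, 12]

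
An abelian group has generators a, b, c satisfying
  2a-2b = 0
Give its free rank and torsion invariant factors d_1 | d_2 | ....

rank_ℚ(R)=1; free=3−1=2
SNF(R) diag = [2] → torsion [2]

Answer: M ≅ ℤ^2 ⊕ ℤ/2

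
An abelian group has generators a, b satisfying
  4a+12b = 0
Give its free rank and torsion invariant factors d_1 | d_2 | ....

Answer: M ≅ ℤ^1 ⊕ ℤ/4

Derivation:
rank_ℚ(R)=1; free=2−1=1
SNF(R) diag = [4] → torsion [4]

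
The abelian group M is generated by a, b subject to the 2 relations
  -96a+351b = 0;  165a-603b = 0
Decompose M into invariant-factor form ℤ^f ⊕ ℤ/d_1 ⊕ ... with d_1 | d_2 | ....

rank_ℚ(R)=2; free=2−2=0
SNF(R) diag = [3, 9] → torsion [3, 9]

Answer: M ≅ ℤ/3 ⊕ ℤ/9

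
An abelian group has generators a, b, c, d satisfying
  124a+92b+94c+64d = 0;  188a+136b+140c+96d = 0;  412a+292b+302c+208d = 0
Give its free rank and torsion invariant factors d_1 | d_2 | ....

Answer: M ≅ ℤ^1 ⊕ ℤ/2 ⊕ ℤ/4 ⊕ ℤ/8

Derivation:
rank_ℚ(R)=3; free=4−3=1
SNF(R) diag = [2, 4, 8] → torsion [2, 4, 8]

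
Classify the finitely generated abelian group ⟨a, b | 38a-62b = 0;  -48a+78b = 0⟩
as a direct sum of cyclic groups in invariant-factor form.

rank_ℚ(R)=2; free=2−2=0
SNF(R) diag = [2, 6] → torsion [2, 6]

Answer: M ≅ ℤ/2 ⊕ ℤ/6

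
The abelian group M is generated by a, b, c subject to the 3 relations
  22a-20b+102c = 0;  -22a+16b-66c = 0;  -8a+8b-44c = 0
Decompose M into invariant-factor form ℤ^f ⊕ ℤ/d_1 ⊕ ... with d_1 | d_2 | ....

rank_ℚ(R)=3; free=3−3=0
SNF(R) diag = [2, 4, 4] → torsion [2, 4, 4]

Answer: M ≅ ℤ/2 ⊕ ℤ/4 ⊕ ℤ/4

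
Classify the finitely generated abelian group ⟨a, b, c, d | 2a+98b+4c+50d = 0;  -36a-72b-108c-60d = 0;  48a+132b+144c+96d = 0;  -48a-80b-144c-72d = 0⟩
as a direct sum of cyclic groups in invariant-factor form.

rank_ℚ(R)=4; free=4−4=0
SNF(R) diag = [2, 4, 12, 24] → torsion [2, 4, 12, 24]

Answer: M ≅ ℤ/2 ⊕ ℤ/4 ⊕ ℤ/12 ⊕ ℤ/24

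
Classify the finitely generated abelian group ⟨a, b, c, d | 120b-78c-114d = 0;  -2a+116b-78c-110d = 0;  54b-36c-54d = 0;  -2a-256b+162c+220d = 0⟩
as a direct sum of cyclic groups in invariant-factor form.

Answer: M ≅ ℤ/2 ⊕ ℤ/6 ⊕ ℤ/18 ⊕ ℤ/18

Derivation:
rank_ℚ(R)=4; free=4−4=0
SNF(R) diag = [2, 6, 18, 18] → torsion [2, 6, 18, 18]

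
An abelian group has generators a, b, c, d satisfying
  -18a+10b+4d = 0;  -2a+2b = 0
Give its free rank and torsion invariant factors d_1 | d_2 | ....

rank_ℚ(R)=2; free=4−2=2
SNF(R) diag = [2, 4] → torsion [2, 4]

Answer: M ≅ ℤ^2 ⊕ ℤ/2 ⊕ ℤ/4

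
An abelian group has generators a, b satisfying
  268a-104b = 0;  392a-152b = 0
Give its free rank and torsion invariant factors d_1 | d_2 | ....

Answer: M ≅ ℤ/4 ⊕ ℤ/8

Derivation:
rank_ℚ(R)=2; free=2−2=0
SNF(R) diag = [4, 8] → torsion [4, 8]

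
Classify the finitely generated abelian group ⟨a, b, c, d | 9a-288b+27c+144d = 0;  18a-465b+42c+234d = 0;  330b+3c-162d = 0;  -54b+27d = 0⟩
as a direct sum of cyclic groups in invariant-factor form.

Answer: M ≅ ℤ/3 ⊕ ℤ/9 ⊕ ℤ/27 ⊕ ℤ/27

Derivation:
rank_ℚ(R)=4; free=4−4=0
SNF(R) diag = [3, 9, 27, 27] → torsion [3, 9, 27, 27]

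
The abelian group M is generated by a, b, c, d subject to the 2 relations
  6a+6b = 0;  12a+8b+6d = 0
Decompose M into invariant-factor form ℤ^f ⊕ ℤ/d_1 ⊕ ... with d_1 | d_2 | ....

rank_ℚ(R)=2; free=4−2=2
SNF(R) diag = [2, 6] → torsion [2, 6]

Answer: M ≅ ℤ^2 ⊕ ℤ/2 ⊕ ℤ/6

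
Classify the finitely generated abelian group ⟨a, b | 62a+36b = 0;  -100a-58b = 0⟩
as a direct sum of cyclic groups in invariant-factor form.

rank_ℚ(R)=2; free=2−2=0
SNF(R) diag = [2, 2] → torsion [2, 2]

Answer: M ≅ ℤ/2 ⊕ ℤ/2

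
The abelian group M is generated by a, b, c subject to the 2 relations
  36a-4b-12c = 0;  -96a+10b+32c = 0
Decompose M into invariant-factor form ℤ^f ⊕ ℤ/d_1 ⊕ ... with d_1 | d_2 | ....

rank_ℚ(R)=2; free=3−2=1
SNF(R) diag = [2, 4] → torsion [2, 4]

Answer: M ≅ ℤ^1 ⊕ ℤ/2 ⊕ ℤ/4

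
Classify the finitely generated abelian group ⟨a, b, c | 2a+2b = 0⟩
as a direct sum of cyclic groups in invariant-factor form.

rank_ℚ(R)=1; free=3−1=2
SNF(R) diag = [2] → torsion [2]

Answer: M ≅ ℤ^2 ⊕ ℤ/2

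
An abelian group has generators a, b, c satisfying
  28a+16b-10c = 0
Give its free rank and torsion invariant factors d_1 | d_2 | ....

Answer: M ≅ ℤ^2 ⊕ ℤ/2

Derivation:
rank_ℚ(R)=1; free=3−1=2
SNF(R) diag = [2] → torsion [2]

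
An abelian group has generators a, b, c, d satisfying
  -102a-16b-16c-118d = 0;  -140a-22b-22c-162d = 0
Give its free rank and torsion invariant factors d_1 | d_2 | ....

Answer: M ≅ ℤ^2 ⊕ ℤ/2 ⊕ ℤ/2

Derivation:
rank_ℚ(R)=2; free=4−2=2
SNF(R) diag = [2, 2] → torsion [2, 2]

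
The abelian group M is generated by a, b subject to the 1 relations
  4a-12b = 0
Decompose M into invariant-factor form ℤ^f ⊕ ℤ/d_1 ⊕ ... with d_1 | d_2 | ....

rank_ℚ(R)=1; free=2−1=1
SNF(R) diag = [4] → torsion [4]

Answer: M ≅ ℤ^1 ⊕ ℤ/4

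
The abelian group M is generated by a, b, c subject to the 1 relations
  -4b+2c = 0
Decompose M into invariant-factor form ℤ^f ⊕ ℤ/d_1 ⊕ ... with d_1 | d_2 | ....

rank_ℚ(R)=1; free=3−1=2
SNF(R) diag = [2] → torsion [2]

Answer: M ≅ ℤ^2 ⊕ ℤ/2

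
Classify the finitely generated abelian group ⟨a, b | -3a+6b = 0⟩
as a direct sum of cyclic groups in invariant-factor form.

rank_ℚ(R)=1; free=2−1=1
SNF(R) diag = [3] → torsion [3]

Answer: M ≅ ℤ^1 ⊕ ℤ/3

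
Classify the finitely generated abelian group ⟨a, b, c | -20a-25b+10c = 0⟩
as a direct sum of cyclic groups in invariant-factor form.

rank_ℚ(R)=1; free=3−1=2
SNF(R) diag = [5] → torsion [5]

Answer: M ≅ ℤ^2 ⊕ ℤ/5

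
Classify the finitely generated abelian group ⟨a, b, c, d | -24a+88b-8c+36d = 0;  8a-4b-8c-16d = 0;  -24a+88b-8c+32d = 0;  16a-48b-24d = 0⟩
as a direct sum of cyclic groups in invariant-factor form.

rank_ℚ(R)=4; free=4−4=0
SNF(R) diag = [4, 4, 8, 16] → torsion [4, 4, 8, 16]

Answer: M ≅ ℤ/4 ⊕ ℤ/4 ⊕ ℤ/8 ⊕ ℤ/16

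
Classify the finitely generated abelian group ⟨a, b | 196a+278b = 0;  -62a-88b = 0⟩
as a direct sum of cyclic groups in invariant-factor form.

Answer: M ≅ ℤ/2 ⊕ ℤ/6

Derivation:
rank_ℚ(R)=2; free=2−2=0
SNF(R) diag = [2, 6] → torsion [2, 6]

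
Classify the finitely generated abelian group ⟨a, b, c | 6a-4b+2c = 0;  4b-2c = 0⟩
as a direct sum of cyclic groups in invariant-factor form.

Answer: M ≅ ℤ^1 ⊕ ℤ/2 ⊕ ℤ/6

Derivation:
rank_ℚ(R)=2; free=3−2=1
SNF(R) diag = [2, 6] → torsion [2, 6]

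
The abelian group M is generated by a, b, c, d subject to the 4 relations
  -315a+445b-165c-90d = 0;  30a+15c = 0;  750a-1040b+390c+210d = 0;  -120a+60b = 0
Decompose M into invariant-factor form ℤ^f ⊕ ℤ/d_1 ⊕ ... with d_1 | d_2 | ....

Answer: M ≅ ℤ/5 ⊕ ℤ/15 ⊕ ℤ/30 ⊕ ℤ/60

Derivation:
rank_ℚ(R)=4; free=4−4=0
SNF(R) diag = [5, 15, 30, 60] → torsion [5, 15, 30, 60]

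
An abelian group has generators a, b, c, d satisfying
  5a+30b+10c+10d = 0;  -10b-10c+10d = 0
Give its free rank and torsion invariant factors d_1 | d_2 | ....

Answer: M ≅ ℤ^2 ⊕ ℤ/5 ⊕ ℤ/10

Derivation:
rank_ℚ(R)=2; free=4−2=2
SNF(R) diag = [5, 10] → torsion [5, 10]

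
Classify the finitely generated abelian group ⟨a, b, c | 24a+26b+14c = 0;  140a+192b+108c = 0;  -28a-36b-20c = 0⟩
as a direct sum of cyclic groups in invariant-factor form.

rank_ℚ(R)=3; free=3−3=0
SNF(R) diag = [2, 4, 4] → torsion [2, 4, 4]

Answer: M ≅ ℤ/2 ⊕ ℤ/4 ⊕ ℤ/4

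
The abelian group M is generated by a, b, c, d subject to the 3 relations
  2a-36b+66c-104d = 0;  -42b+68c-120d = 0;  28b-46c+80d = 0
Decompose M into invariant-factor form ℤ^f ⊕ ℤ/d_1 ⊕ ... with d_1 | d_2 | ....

Answer: M ≅ ℤ^1 ⊕ ℤ/2 ⊕ ℤ/2 ⊕ ℤ/2

Derivation:
rank_ℚ(R)=3; free=4−3=1
SNF(R) diag = [2, 2, 2] → torsion [2, 2, 2]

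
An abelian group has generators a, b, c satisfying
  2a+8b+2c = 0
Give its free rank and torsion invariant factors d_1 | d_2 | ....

Answer: M ≅ ℤ^2 ⊕ ℤ/2

Derivation:
rank_ℚ(R)=1; free=3−1=2
SNF(R) diag = [2] → torsion [2]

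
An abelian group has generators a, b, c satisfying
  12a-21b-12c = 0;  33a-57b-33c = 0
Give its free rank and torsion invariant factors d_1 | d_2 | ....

Answer: M ≅ ℤ^1 ⊕ ℤ/3 ⊕ ℤ/3

Derivation:
rank_ℚ(R)=2; free=3−2=1
SNF(R) diag = [3, 3] → torsion [3, 3]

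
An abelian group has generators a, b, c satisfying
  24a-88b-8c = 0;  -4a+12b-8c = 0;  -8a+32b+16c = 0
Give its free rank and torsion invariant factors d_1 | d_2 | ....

Answer: M ≅ ℤ/4 ⊕ ℤ/8 ⊕ ℤ/8

Derivation:
rank_ℚ(R)=3; free=3−3=0
SNF(R) diag = [4, 8, 8] → torsion [4, 8, 8]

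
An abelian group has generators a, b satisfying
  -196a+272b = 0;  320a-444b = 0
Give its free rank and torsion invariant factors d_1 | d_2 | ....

rank_ℚ(R)=2; free=2−2=0
SNF(R) diag = [4, 4] → torsion [4, 4]

Answer: M ≅ ℤ/4 ⊕ ℤ/4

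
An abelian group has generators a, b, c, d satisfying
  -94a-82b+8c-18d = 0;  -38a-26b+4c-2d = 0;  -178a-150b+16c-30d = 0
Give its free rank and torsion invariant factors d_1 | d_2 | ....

rank_ℚ(R)=3; free=4−3=1
SNF(R) diag = [2, 4, 8] → torsion [2, 4, 8]

Answer: M ≅ ℤ^1 ⊕ ℤ/2 ⊕ ℤ/4 ⊕ ℤ/8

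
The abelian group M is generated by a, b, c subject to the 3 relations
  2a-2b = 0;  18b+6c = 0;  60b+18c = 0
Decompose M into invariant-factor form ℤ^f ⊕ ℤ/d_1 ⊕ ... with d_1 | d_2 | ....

Answer: M ≅ ℤ/2 ⊕ ℤ/6 ⊕ ℤ/6

Derivation:
rank_ℚ(R)=3; free=3−3=0
SNF(R) diag = [2, 6, 6] → torsion [2, 6, 6]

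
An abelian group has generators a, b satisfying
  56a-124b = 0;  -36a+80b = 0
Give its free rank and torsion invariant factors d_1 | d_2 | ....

Answer: M ≅ ℤ/4 ⊕ ℤ/4

Derivation:
rank_ℚ(R)=2; free=2−2=0
SNF(R) diag = [4, 4] → torsion [4, 4]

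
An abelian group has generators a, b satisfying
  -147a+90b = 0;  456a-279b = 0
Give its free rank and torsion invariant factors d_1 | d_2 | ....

Answer: M ≅ ℤ/3 ⊕ ℤ/9

Derivation:
rank_ℚ(R)=2; free=2−2=0
SNF(R) diag = [3, 9] → torsion [3, 9]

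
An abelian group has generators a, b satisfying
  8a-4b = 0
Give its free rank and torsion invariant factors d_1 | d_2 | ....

Answer: M ≅ ℤ^1 ⊕ ℤ/4

Derivation:
rank_ℚ(R)=1; free=2−1=1
SNF(R) diag = [4] → torsion [4]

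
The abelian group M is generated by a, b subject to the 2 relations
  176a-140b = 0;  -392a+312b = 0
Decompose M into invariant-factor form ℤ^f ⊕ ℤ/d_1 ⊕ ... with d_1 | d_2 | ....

Answer: M ≅ ℤ/4 ⊕ ℤ/8

Derivation:
rank_ℚ(R)=2; free=2−2=0
SNF(R) diag = [4, 8] → torsion [4, 8]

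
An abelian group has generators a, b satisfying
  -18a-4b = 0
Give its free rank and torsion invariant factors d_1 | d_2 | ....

rank_ℚ(R)=1; free=2−1=1
SNF(R) diag = [2] → torsion [2]

Answer: M ≅ ℤ^1 ⊕ ℤ/2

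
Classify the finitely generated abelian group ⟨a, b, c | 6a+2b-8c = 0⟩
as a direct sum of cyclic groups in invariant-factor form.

Answer: M ≅ ℤ^2 ⊕ ℤ/2

Derivation:
rank_ℚ(R)=1; free=3−1=2
SNF(R) diag = [2] → torsion [2]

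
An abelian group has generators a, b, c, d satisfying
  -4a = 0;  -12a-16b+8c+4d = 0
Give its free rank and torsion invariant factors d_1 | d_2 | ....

rank_ℚ(R)=2; free=4−2=2
SNF(R) diag = [4, 4] → torsion [4, 4]

Answer: M ≅ ℤ^2 ⊕ ℤ/4 ⊕ ℤ/4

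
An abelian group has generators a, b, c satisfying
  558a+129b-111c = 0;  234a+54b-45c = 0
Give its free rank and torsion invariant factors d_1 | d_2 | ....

Answer: M ≅ ℤ^1 ⊕ ℤ/3 ⊕ ℤ/9

Derivation:
rank_ℚ(R)=2; free=3−2=1
SNF(R) diag = [3, 9] → torsion [3, 9]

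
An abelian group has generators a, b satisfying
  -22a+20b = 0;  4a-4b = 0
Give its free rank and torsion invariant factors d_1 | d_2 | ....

rank_ℚ(R)=2; free=2−2=0
SNF(R) diag = [2, 4] → torsion [2, 4]

Answer: M ≅ ℤ/2 ⊕ ℤ/4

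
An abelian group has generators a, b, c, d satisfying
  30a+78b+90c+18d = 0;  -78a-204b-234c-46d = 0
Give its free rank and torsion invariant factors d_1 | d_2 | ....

Answer: M ≅ ℤ^2 ⊕ ℤ/2 ⊕ ℤ/6

Derivation:
rank_ℚ(R)=2; free=4−2=2
SNF(R) diag = [2, 6] → torsion [2, 6]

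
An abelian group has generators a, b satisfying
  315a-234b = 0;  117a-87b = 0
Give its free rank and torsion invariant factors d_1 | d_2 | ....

rank_ℚ(R)=2; free=2−2=0
SNF(R) diag = [3, 9] → torsion [3, 9]

Answer: M ≅ ℤ/3 ⊕ ℤ/9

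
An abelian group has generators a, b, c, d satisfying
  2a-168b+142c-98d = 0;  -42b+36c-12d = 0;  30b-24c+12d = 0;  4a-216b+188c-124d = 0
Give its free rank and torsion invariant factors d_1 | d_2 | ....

Answer: M ≅ ℤ/2 ⊕ ℤ/6 ⊕ ℤ/12 ⊕ ℤ/24

Derivation:
rank_ℚ(R)=4; free=4−4=0
SNF(R) diag = [2, 6, 12, 24] → torsion [2, 6, 12, 24]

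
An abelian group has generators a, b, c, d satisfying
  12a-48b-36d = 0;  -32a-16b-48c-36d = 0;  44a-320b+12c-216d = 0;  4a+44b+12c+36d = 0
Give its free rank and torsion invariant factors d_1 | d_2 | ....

Answer: M ≅ ℤ/4 ⊕ ℤ/12 ⊕ ℤ/36 ⊕ ℤ/36

Derivation:
rank_ℚ(R)=4; free=4−4=0
SNF(R) diag = [4, 12, 36, 36] → torsion [4, 12, 36, 36]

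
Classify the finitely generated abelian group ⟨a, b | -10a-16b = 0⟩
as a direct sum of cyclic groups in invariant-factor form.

Answer: M ≅ ℤ^1 ⊕ ℤ/2

Derivation:
rank_ℚ(R)=1; free=2−1=1
SNF(R) diag = [2] → torsion [2]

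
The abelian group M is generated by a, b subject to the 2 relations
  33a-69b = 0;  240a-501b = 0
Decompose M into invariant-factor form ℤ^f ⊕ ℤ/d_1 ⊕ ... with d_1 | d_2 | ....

Answer: M ≅ ℤ/3 ⊕ ℤ/9

Derivation:
rank_ℚ(R)=2; free=2−2=0
SNF(R) diag = [3, 9] → torsion [3, 9]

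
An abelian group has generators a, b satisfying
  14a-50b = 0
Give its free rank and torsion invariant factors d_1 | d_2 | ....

rank_ℚ(R)=1; free=2−1=1
SNF(R) diag = [2] → torsion [2]

Answer: M ≅ ℤ^1 ⊕ ℤ/2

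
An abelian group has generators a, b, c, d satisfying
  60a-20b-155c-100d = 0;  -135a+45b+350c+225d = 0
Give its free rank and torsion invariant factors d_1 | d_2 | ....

rank_ℚ(R)=2; free=4−2=2
SNF(R) diag = [5, 5] → torsion [5, 5]

Answer: M ≅ ℤ^2 ⊕ ℤ/5 ⊕ ℤ/5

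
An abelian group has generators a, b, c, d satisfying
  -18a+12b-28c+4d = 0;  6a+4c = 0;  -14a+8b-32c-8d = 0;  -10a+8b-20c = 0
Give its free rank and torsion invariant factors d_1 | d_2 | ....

rank_ℚ(R)=4; free=4−4=0
SNF(R) diag = [2, 4, 4, 8] → torsion [2, 4, 4, 8]

Answer: M ≅ ℤ/2 ⊕ ℤ/4 ⊕ ℤ/4 ⊕ ℤ/8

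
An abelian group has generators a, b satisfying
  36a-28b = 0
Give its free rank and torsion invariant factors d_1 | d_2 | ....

Answer: M ≅ ℤ^1 ⊕ ℤ/4

Derivation:
rank_ℚ(R)=1; free=2−1=1
SNF(R) diag = [4] → torsion [4]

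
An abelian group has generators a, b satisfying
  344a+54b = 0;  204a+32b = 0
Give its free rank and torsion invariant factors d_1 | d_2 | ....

Answer: M ≅ ℤ/2 ⊕ ℤ/4

Derivation:
rank_ℚ(R)=2; free=2−2=0
SNF(R) diag = [2, 4] → torsion [2, 4]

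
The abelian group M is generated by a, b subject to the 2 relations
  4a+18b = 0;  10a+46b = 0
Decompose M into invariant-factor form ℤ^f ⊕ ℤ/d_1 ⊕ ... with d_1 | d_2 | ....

rank_ℚ(R)=2; free=2−2=0
SNF(R) diag = [2, 2] → torsion [2, 2]

Answer: M ≅ ℤ/2 ⊕ ℤ/2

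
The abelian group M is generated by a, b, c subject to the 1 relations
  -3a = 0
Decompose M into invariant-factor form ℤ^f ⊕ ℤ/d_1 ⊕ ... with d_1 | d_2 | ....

rank_ℚ(R)=1; free=3−1=2
SNF(R) diag = [3] → torsion [3]

Answer: M ≅ ℤ^2 ⊕ ℤ/3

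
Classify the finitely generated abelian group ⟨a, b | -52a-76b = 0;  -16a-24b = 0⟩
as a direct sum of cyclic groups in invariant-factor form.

Answer: M ≅ ℤ/4 ⊕ ℤ/8

Derivation:
rank_ℚ(R)=2; free=2−2=0
SNF(R) diag = [4, 8] → torsion [4, 8]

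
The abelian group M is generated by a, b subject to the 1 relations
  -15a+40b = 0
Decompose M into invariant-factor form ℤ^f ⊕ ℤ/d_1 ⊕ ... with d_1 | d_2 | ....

rank_ℚ(R)=1; free=2−1=1
SNF(R) diag = [5] → torsion [5]

Answer: M ≅ ℤ^1 ⊕ ℤ/5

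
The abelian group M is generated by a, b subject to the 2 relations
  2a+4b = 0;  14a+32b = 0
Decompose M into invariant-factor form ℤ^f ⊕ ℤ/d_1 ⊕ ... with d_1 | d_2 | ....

rank_ℚ(R)=2; free=2−2=0
SNF(R) diag = [2, 4] → torsion [2, 4]

Answer: M ≅ ℤ/2 ⊕ ℤ/4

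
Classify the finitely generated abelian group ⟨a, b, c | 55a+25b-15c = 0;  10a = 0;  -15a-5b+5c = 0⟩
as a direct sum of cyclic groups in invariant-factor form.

rank_ℚ(R)=3; free=3−3=0
SNF(R) diag = [5, 10, 10] → torsion [5, 10, 10]

Answer: M ≅ ℤ/5 ⊕ ℤ/10 ⊕ ℤ/10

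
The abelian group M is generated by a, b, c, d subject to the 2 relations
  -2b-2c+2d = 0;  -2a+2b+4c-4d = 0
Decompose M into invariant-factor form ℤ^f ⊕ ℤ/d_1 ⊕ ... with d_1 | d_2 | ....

Answer: M ≅ ℤ^2 ⊕ ℤ/2 ⊕ ℤ/2

Derivation:
rank_ℚ(R)=2; free=4−2=2
SNF(R) diag = [2, 2] → torsion [2, 2]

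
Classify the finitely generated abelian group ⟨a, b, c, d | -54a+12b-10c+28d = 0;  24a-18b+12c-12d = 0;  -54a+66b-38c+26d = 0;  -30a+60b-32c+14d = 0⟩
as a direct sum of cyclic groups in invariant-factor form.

rank_ℚ(R)=4; free=4−4=0
SNF(R) diag = [2, 6, 6, 18] → torsion [2, 6, 6, 18]

Answer: M ≅ ℤ/2 ⊕ ℤ/6 ⊕ ℤ/6 ⊕ ℤ/18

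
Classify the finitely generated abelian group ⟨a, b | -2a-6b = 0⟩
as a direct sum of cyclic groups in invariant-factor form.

Answer: M ≅ ℤ^1 ⊕ ℤ/2

Derivation:
rank_ℚ(R)=1; free=2−1=1
SNF(R) diag = [2] → torsion [2]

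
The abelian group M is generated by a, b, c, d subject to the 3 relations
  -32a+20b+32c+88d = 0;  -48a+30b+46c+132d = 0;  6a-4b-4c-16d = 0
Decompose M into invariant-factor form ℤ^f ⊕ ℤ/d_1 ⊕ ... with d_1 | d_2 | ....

Answer: M ≅ ℤ^1 ⊕ ℤ/2 ⊕ ℤ/2 ⊕ ℤ/4

Derivation:
rank_ℚ(R)=3; free=4−3=1
SNF(R) diag = [2, 2, 4] → torsion [2, 2, 4]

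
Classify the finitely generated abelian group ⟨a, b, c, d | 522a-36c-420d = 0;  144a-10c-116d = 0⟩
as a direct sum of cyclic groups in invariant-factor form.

rank_ℚ(R)=2; free=4−2=2
SNF(R) diag = [2, 6] → torsion [2, 6]

Answer: M ≅ ℤ^2 ⊕ ℤ/2 ⊕ ℤ/6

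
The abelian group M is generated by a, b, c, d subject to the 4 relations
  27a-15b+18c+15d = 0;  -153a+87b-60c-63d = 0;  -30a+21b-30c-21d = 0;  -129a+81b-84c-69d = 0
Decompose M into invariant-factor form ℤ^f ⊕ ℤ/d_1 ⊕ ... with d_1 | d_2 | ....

rank_ℚ(R)=4; free=4−4=0
SNF(R) diag = [3, 3, 6, 12] → torsion [3, 3, 6, 12]

Answer: M ≅ ℤ/3 ⊕ ℤ/3 ⊕ ℤ/6 ⊕ ℤ/12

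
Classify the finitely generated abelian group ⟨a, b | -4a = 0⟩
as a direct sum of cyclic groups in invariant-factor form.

rank_ℚ(R)=1; free=2−1=1
SNF(R) diag = [4] → torsion [4]

Answer: M ≅ ℤ^1 ⊕ ℤ/4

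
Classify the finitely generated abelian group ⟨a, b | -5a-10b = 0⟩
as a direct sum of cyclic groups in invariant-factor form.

Answer: M ≅ ℤ^1 ⊕ ℤ/5

Derivation:
rank_ℚ(R)=1; free=2−1=1
SNF(R) diag = [5] → torsion [5]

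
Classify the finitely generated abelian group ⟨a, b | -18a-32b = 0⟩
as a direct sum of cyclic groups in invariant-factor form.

Answer: M ≅ ℤ^1 ⊕ ℤ/2

Derivation:
rank_ℚ(R)=1; free=2−1=1
SNF(R) diag = [2] → torsion [2]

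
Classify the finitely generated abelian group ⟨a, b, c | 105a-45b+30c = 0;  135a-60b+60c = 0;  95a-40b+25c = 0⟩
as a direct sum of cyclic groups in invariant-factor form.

Answer: M ≅ ℤ/5 ⊕ ℤ/15 ⊕ ℤ/15

Derivation:
rank_ℚ(R)=3; free=3−3=0
SNF(R) diag = [5, 15, 15] → torsion [5, 15, 15]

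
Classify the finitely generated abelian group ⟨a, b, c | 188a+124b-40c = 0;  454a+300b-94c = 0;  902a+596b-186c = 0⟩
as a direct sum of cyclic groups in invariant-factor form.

rank_ℚ(R)=3; free=3−3=0
SNF(R) diag = [2, 4, 12] → torsion [2, 4, 12]

Answer: M ≅ ℤ/2 ⊕ ℤ/4 ⊕ ℤ/12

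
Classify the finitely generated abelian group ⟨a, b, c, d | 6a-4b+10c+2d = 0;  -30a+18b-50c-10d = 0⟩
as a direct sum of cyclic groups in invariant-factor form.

Answer: M ≅ ℤ^2 ⊕ ℤ/2 ⊕ ℤ/2

Derivation:
rank_ℚ(R)=2; free=4−2=2
SNF(R) diag = [2, 2] → torsion [2, 2]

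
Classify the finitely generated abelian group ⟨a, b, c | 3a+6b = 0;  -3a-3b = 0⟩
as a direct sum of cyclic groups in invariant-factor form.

Answer: M ≅ ℤ^1 ⊕ ℤ/3 ⊕ ℤ/3

Derivation:
rank_ℚ(R)=2; free=3−2=1
SNF(R) diag = [3, 3] → torsion [3, 3]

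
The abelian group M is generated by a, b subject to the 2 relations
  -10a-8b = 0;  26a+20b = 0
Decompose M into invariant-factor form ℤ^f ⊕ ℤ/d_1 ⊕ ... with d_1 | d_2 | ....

rank_ℚ(R)=2; free=2−2=0
SNF(R) diag = [2, 4] → torsion [2, 4]

Answer: M ≅ ℤ/2 ⊕ ℤ/4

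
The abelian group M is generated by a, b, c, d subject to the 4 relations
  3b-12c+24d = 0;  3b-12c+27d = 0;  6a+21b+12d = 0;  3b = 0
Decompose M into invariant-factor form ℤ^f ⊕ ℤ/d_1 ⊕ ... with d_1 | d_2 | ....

Answer: M ≅ ℤ/3 ⊕ ℤ/3 ⊕ ℤ/6 ⊕ ℤ/12

Derivation:
rank_ℚ(R)=4; free=4−4=0
SNF(R) diag = [3, 3, 6, 12] → torsion [3, 3, 6, 12]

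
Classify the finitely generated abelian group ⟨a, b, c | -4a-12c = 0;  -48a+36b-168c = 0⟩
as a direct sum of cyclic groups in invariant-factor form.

Answer: M ≅ ℤ^1 ⊕ ℤ/4 ⊕ ℤ/12

Derivation:
rank_ℚ(R)=2; free=3−2=1
SNF(R) diag = [4, 12] → torsion [4, 12]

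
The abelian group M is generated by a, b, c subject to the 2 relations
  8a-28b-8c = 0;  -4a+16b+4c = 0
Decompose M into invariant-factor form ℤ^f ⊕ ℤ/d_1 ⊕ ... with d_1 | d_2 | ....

rank_ℚ(R)=2; free=3−2=1
SNF(R) diag = [4, 4] → torsion [4, 4]

Answer: M ≅ ℤ^1 ⊕ ℤ/4 ⊕ ℤ/4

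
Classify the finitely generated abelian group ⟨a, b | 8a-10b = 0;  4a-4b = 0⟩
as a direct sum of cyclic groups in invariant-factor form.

Answer: M ≅ ℤ/2 ⊕ ℤ/4

Derivation:
rank_ℚ(R)=2; free=2−2=0
SNF(R) diag = [2, 4] → torsion [2, 4]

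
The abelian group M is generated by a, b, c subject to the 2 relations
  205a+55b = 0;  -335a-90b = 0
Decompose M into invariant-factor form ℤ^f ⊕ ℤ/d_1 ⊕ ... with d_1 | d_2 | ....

rank_ℚ(R)=2; free=3−2=1
SNF(R) diag = [5, 5] → torsion [5, 5]

Answer: M ≅ ℤ^1 ⊕ ℤ/5 ⊕ ℤ/5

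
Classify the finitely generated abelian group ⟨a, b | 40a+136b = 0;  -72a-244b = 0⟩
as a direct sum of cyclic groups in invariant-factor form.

rank_ℚ(R)=2; free=2−2=0
SNF(R) diag = [4, 8] → torsion [4, 8]

Answer: M ≅ ℤ/4 ⊕ ℤ/8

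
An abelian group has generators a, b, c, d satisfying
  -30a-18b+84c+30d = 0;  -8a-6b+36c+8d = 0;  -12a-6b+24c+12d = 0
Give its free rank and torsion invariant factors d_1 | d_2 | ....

rank_ℚ(R)=3; free=4−3=1
SNF(R) diag = [2, 6, 12] → torsion [2, 6, 12]

Answer: M ≅ ℤ^1 ⊕ ℤ/2 ⊕ ℤ/6 ⊕ ℤ/12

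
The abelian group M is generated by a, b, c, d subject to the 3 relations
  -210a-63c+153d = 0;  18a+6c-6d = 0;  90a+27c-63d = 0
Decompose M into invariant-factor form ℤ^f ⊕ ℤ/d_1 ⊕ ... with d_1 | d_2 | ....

Answer: M ≅ ℤ^1 ⊕ ℤ/3 ⊕ ℤ/6 ⊕ ℤ/18

Derivation:
rank_ℚ(R)=3; free=4−3=1
SNF(R) diag = [3, 6, 18] → torsion [3, 6, 18]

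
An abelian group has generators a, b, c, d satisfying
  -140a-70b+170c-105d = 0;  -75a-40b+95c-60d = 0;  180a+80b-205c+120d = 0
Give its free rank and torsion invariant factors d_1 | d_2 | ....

Answer: M ≅ ℤ^1 ⊕ ℤ/5 ⊕ ℤ/5 ⊕ ℤ/15

Derivation:
rank_ℚ(R)=3; free=4−3=1
SNF(R) diag = [5, 5, 15] → torsion [5, 5, 15]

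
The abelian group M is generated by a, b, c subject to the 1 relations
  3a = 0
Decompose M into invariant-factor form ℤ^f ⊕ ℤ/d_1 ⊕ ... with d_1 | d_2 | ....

rank_ℚ(R)=1; free=3−1=2
SNF(R) diag = [3] → torsion [3]

Answer: M ≅ ℤ^2 ⊕ ℤ/3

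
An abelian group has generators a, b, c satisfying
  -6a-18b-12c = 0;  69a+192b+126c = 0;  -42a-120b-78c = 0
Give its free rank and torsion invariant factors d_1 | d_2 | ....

rank_ℚ(R)=3; free=3−3=0
SNF(R) diag = [3, 6, 6] → torsion [3, 6, 6]

Answer: M ≅ ℤ/3 ⊕ ℤ/6 ⊕ ℤ/6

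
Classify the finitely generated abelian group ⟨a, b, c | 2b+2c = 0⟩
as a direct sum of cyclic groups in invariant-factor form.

rank_ℚ(R)=1; free=3−1=2
SNF(R) diag = [2] → torsion [2]

Answer: M ≅ ℤ^2 ⊕ ℤ/2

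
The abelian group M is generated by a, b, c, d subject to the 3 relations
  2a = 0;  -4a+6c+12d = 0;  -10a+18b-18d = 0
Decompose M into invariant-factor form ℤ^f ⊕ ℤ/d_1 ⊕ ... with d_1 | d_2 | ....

rank_ℚ(R)=3; free=4−3=1
SNF(R) diag = [2, 6, 18] → torsion [2, 6, 18]

Answer: M ≅ ℤ^1 ⊕ ℤ/2 ⊕ ℤ/6 ⊕ ℤ/18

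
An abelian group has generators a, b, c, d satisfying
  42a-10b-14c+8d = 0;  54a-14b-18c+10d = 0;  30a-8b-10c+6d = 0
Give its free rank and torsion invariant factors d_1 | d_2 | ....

Answer: M ≅ ℤ^1 ⊕ ℤ/2 ⊕ ℤ/2 ⊕ ℤ/2

Derivation:
rank_ℚ(R)=3; free=4−3=1
SNF(R) diag = [2, 2, 2] → torsion [2, 2, 2]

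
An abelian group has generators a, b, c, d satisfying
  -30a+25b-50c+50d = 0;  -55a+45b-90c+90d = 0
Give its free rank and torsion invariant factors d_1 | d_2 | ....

rank_ℚ(R)=2; free=4−2=2
SNF(R) diag = [5, 5] → torsion [5, 5]

Answer: M ≅ ℤ^2 ⊕ ℤ/5 ⊕ ℤ/5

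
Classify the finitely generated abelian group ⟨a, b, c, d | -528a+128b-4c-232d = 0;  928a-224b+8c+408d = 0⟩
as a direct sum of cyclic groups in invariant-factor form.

Answer: M ≅ ℤ^2 ⊕ ℤ/4 ⊕ ℤ/8

Derivation:
rank_ℚ(R)=2; free=4−2=2
SNF(R) diag = [4, 8] → torsion [4, 8]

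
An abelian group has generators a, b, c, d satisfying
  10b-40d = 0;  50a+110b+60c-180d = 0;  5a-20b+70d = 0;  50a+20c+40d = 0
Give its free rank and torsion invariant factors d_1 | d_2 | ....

rank_ℚ(R)=4; free=4−4=0
SNF(R) diag = [5, 10, 20, 60] → torsion [5, 10, 20, 60]

Answer: M ≅ ℤ/5 ⊕ ℤ/10 ⊕ ℤ/20 ⊕ ℤ/60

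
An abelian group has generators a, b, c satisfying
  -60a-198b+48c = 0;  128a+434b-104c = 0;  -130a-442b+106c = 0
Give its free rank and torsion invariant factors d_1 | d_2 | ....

rank_ℚ(R)=3; free=3−3=0
SNF(R) diag = [2, 6, 12] → torsion [2, 6, 12]

Answer: M ≅ ℤ/2 ⊕ ℤ/6 ⊕ ℤ/12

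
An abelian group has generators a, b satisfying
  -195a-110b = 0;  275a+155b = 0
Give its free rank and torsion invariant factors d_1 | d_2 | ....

Answer: M ≅ ℤ/5 ⊕ ℤ/5

Derivation:
rank_ℚ(R)=2; free=2−2=0
SNF(R) diag = [5, 5] → torsion [5, 5]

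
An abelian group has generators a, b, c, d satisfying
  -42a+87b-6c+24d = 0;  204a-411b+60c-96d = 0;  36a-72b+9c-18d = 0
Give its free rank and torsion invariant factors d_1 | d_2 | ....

rank_ℚ(R)=3; free=4−3=1
SNF(R) diag = [3, 9, 18] → torsion [3, 9, 18]

Answer: M ≅ ℤ^1 ⊕ ℤ/3 ⊕ ℤ/9 ⊕ ℤ/18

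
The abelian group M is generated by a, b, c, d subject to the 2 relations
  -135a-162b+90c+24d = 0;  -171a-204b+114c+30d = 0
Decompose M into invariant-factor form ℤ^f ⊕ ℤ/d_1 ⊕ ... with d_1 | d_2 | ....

rank_ℚ(R)=2; free=4−2=2
SNF(R) diag = [3, 6] → torsion [3, 6]

Answer: M ≅ ℤ^2 ⊕ ℤ/3 ⊕ ℤ/6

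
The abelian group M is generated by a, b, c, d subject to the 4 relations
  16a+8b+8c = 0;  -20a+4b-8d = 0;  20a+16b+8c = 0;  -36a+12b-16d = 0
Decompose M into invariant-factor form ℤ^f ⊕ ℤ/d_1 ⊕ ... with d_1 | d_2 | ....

Answer: M ≅ ℤ/4 ⊕ ℤ/4 ⊕ ℤ/8 ⊕ ℤ/8

Derivation:
rank_ℚ(R)=4; free=4−4=0
SNF(R) diag = [4, 4, 8, 8] → torsion [4, 4, 8, 8]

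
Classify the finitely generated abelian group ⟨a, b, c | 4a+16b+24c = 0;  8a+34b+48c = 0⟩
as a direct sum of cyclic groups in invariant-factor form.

rank_ℚ(R)=2; free=3−2=1
SNF(R) diag = [2, 4] → torsion [2, 4]

Answer: M ≅ ℤ^1 ⊕ ℤ/2 ⊕ ℤ/4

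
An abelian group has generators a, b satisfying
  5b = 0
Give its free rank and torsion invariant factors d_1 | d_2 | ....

rank_ℚ(R)=1; free=2−1=1
SNF(R) diag = [5] → torsion [5]

Answer: M ≅ ℤ^1 ⊕ ℤ/5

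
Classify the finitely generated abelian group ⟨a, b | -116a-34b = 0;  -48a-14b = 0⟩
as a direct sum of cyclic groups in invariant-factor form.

rank_ℚ(R)=2; free=2−2=0
SNF(R) diag = [2, 4] → torsion [2, 4]

Answer: M ≅ ℤ/2 ⊕ ℤ/4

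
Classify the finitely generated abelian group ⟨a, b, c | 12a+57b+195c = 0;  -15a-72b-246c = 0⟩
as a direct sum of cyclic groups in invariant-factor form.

Answer: M ≅ ℤ^1 ⊕ ℤ/3 ⊕ ℤ/3

Derivation:
rank_ℚ(R)=2; free=3−2=1
SNF(R) diag = [3, 3] → torsion [3, 3]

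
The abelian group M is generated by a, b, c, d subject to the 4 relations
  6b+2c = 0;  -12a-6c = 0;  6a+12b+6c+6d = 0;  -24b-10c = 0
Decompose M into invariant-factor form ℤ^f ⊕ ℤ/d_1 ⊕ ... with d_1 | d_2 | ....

Answer: M ≅ ℤ/2 ⊕ ℤ/6 ⊕ ℤ/6 ⊕ ℤ/12

Derivation:
rank_ℚ(R)=4; free=4−4=0
SNF(R) diag = [2, 6, 6, 12] → torsion [2, 6, 6, 12]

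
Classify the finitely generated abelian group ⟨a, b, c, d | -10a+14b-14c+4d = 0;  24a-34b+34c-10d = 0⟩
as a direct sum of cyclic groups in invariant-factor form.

Answer: M ≅ ℤ^2 ⊕ ℤ/2 ⊕ ℤ/2

Derivation:
rank_ℚ(R)=2; free=4−2=2
SNF(R) diag = [2, 2] → torsion [2, 2]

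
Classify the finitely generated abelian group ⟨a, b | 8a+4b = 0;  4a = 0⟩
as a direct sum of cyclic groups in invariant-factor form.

Answer: M ≅ ℤ/4 ⊕ ℤ/4

Derivation:
rank_ℚ(R)=2; free=2−2=0
SNF(R) diag = [4, 4] → torsion [4, 4]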